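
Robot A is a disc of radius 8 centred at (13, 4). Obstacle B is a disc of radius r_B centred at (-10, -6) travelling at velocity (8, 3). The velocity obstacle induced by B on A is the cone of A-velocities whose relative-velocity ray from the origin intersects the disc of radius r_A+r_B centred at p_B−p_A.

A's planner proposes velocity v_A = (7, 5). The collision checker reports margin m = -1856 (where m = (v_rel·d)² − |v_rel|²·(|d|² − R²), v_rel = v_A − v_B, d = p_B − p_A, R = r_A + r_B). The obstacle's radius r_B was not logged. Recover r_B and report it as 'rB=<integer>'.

m = -1856
d = (-23, -10);  v_rel = (-1, 2),  |v_rel|² = 5
v_rel×d = (-1)·(-10) − (2)·(-23) = 56
since m = R²·5 − 56²:  R² = (3136 + -1856) / 5 = 256
R = √256 = 16  ⇒  r_B = 16 − 8 = 8

rB=8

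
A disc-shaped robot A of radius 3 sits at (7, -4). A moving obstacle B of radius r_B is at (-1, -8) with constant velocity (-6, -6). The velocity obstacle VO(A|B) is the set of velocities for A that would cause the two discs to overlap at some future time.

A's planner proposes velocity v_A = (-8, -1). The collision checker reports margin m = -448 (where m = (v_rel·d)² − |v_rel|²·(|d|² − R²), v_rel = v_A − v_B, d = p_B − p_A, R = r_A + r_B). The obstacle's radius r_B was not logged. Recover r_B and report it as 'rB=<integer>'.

m = -448
d = (-8, -4);  v_rel = (-2, 5),  |v_rel|² = 29
v_rel×d = (-2)·(-4) − (5)·(-8) = 48
since m = R²·29 − 48²:  R² = (2304 + -448) / 29 = 64
R = √64 = 8  ⇒  r_B = 8 − 3 = 5

rB=5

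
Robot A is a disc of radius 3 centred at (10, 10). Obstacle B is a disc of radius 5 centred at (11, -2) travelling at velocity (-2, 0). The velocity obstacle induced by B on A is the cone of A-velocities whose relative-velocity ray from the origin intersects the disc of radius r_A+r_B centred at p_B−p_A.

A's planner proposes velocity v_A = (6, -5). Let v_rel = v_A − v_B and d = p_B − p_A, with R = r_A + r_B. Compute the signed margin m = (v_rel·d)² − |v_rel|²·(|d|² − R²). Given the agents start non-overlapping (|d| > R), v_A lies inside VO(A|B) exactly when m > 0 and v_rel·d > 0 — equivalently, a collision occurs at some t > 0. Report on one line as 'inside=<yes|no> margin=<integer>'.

d = (1, -12),  |d|² = 145;  R = 3+5 = 8,  c = 145−8² = 81
v_rel = (8, -5),  |v_rel|² = 89;  v_rel·d = (8)·(1) + (-5)·(-12) = 68
89·t² − 136·t + 81 = 0  ⇒  m = 68² − 89·81 = -2585
m = -2585 < 0,  v_rel·d = 68 > 0  ⇒  outside

inside=no margin=-2585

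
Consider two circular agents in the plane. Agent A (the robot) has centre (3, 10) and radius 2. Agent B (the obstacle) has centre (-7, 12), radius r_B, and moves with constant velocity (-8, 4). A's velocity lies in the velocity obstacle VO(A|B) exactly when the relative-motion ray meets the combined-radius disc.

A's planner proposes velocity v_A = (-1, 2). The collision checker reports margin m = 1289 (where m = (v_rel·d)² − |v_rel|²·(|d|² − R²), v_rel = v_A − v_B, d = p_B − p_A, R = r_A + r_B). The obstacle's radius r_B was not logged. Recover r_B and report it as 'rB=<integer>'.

m = 1289
d = (-10, 2);  v_rel = (7, -2),  |v_rel|² = 53
v_rel×d = (7)·(2) − (-2)·(-10) = -6
since m = R²·53 − (-6)²:  R² = (36 + 1289) / 53 = 25
R = √25 = 5  ⇒  r_B = 5 − 2 = 3

rB=3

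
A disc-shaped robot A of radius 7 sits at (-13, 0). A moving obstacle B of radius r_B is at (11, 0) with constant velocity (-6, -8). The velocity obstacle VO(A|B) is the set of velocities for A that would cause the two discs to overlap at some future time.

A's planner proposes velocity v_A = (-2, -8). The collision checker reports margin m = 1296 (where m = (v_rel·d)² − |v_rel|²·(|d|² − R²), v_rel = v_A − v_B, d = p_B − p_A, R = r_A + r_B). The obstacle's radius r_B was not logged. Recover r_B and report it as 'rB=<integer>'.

m = 1296
d = (24, 0);  v_rel = (4, 0),  |v_rel|² = 16
v_rel×d = (4)·(0) − (0)·(24) = 0
since m = R²·16 − 0²:  R² = (0 + 1296) / 16 = 81
R = √81 = 9  ⇒  r_B = 9 − 7 = 2

rB=2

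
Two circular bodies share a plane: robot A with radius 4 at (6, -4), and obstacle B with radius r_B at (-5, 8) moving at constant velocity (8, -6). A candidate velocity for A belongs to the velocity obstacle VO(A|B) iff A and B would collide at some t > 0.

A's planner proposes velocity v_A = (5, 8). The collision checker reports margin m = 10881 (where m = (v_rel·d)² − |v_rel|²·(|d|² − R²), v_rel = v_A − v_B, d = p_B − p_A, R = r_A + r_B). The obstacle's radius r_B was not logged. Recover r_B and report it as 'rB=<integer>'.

m = 10881
d = (-11, 12);  v_rel = (-3, 14),  |v_rel|² = 205
v_rel×d = (-3)·(12) − (14)·(-11) = 118
since m = R²·205 − 118²:  R² = (13924 + 10881) / 205 = 121
R = √121 = 11  ⇒  r_B = 11 − 4 = 7

rB=7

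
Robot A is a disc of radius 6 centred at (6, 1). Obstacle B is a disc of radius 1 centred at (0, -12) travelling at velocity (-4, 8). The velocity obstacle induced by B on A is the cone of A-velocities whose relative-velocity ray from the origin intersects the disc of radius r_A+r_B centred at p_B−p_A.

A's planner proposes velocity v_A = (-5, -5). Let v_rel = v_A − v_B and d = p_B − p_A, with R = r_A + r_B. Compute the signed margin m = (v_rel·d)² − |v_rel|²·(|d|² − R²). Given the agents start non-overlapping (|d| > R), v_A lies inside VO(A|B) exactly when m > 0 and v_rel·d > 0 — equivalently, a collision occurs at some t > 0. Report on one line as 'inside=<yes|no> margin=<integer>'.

d = (-6, -13),  |d|² = 205;  R = 6+1 = 7,  c = 205−7² = 156
v_rel = (-1, -13),  |v_rel|² = 170;  v_rel·d = (-1)·(-6) + (-13)·(-13) = 175
170·t² − 350·t + 156 = 0  ⇒  m = 175² − 170·156 = 4105
m = 4105 > 0,  v_rel·d = 175 > 0  ⇒  inside

inside=yes margin=4105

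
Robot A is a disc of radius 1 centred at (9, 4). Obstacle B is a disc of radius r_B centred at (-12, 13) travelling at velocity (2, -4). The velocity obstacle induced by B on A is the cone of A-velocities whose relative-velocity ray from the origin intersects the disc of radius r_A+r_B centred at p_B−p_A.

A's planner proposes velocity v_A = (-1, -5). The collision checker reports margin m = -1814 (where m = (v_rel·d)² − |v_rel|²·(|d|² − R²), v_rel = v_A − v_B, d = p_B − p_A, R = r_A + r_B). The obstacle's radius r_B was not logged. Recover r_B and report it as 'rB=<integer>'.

m = -1814
d = (-21, 9);  v_rel = (-3, -1),  |v_rel|² = 10
v_rel×d = (-3)·(9) − (-1)·(-21) = -48
since m = R²·10 − (-48)²:  R² = (2304 + -1814) / 10 = 49
R = √49 = 7  ⇒  r_B = 7 − 1 = 6

rB=6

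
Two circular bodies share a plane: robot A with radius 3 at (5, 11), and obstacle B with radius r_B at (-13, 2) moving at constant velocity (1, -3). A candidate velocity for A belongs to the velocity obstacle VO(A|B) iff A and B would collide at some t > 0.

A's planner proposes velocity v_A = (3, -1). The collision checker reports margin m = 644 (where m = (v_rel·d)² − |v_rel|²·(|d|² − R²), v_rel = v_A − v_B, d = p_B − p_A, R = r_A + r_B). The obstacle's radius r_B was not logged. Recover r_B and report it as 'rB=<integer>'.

m = 644
d = (-18, -9);  v_rel = (2, 2),  |v_rel|² = 8
v_rel×d = (2)·(-9) − (2)·(-18) = 18
since m = R²·8 − 18²:  R² = (324 + 644) / 8 = 121
R = √121 = 11  ⇒  r_B = 11 − 3 = 8

rB=8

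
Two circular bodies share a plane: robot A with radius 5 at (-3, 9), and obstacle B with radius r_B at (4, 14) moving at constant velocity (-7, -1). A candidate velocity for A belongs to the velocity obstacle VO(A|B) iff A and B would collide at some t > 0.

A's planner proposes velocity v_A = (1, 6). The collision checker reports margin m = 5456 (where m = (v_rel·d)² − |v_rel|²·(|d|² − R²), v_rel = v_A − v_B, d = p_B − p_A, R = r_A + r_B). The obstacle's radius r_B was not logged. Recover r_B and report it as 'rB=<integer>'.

m = 5456
d = (7, 5);  v_rel = (8, 7),  |v_rel|² = 113
v_rel×d = (8)·(5) − (7)·(7) = -9
since m = R²·113 − (-9)²:  R² = (81 + 5456) / 113 = 49
R = √49 = 7  ⇒  r_B = 7 − 5 = 2

rB=2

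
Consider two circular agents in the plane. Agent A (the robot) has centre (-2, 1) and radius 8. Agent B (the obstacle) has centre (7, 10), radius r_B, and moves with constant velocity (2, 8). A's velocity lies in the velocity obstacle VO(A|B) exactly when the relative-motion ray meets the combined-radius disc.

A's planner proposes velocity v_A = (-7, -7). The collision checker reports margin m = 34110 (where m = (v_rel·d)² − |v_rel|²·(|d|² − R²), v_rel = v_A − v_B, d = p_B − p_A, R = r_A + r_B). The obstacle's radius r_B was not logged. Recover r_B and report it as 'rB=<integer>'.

m = 34110
d = (9, 9);  v_rel = (-9, -15),  |v_rel|² = 306
v_rel×d = (-9)·(9) − (-15)·(9) = 54
since m = R²·306 − 54²:  R² = (2916 + 34110) / 306 = 121
R = √121 = 11  ⇒  r_B = 11 − 8 = 3

rB=3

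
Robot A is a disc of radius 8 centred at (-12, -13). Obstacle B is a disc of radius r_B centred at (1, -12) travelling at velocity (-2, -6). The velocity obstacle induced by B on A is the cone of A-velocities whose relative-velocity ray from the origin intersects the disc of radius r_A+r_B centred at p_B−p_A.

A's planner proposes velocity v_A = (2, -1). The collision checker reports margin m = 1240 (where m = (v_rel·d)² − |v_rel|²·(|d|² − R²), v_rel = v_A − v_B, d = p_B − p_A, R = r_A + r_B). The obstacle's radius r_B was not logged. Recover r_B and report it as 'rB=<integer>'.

m = 1240
d = (13, 1);  v_rel = (4, 5),  |v_rel|² = 41
v_rel×d = (4)·(1) − (5)·(13) = -61
since m = R²·41 − (-61)²:  R² = (3721 + 1240) / 41 = 121
R = √121 = 11  ⇒  r_B = 11 − 8 = 3

rB=3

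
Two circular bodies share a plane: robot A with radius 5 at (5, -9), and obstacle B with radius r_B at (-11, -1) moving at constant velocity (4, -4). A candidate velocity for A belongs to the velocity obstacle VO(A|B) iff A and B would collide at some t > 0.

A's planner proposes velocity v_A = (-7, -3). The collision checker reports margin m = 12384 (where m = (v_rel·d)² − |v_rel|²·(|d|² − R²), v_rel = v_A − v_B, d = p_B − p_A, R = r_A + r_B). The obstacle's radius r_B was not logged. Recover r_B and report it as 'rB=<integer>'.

m = 12384
d = (-16, 8);  v_rel = (-11, 1),  |v_rel|² = 122
v_rel×d = (-11)·(8) − (1)·(-16) = -72
since m = R²·122 − (-72)²:  R² = (5184 + 12384) / 122 = 144
R = √144 = 12  ⇒  r_B = 12 − 5 = 7

rB=7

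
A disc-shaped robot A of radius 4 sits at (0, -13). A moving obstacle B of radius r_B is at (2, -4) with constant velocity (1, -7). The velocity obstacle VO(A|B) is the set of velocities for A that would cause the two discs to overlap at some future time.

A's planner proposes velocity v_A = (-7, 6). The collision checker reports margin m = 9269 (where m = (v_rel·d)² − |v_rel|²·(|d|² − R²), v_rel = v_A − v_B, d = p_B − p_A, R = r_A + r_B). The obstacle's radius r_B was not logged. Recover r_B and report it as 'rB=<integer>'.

m = 9269
d = (2, 9);  v_rel = (-8, 13),  |v_rel|² = 233
v_rel×d = (-8)·(9) − (13)·(2) = -98
since m = R²·233 − (-98)²:  R² = (9604 + 9269) / 233 = 81
R = √81 = 9  ⇒  r_B = 9 − 4 = 5

rB=5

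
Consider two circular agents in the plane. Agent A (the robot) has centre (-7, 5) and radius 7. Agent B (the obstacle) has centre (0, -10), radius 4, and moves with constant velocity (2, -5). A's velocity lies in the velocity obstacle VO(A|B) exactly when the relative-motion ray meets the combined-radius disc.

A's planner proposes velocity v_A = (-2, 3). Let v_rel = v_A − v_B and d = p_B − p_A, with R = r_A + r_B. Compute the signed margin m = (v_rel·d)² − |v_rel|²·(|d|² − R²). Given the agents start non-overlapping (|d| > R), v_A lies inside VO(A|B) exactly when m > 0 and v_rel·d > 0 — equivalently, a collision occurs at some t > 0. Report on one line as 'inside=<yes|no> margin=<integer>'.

d = (7, -15),  |d|² = 274;  R = 7+4 = 11,  c = 274−11² = 153
v_rel = (-4, 8),  |v_rel|² = 80;  v_rel·d = (-4)·(7) + (8)·(-15) = -148
80·t² + 296·t + 153 = 0  ⇒  m = (-148)² − 80·153 = 9664
m = 9664 > 0,  v_rel·d = -148 < 0  ⇒  outside

inside=no margin=9664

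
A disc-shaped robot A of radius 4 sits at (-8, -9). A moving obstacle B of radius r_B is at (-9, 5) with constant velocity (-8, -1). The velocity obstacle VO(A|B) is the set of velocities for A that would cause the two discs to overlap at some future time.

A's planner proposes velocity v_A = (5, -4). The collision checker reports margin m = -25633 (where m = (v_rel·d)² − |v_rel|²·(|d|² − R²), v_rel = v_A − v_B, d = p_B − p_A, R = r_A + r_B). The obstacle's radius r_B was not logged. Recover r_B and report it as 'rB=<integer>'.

m = -25633
d = (-1, 14);  v_rel = (13, -3),  |v_rel|² = 178
v_rel×d = (13)·(14) − (-3)·(-1) = 179
since m = R²·178 − 179²:  R² = (32041 + -25633) / 178 = 36
R = √36 = 6  ⇒  r_B = 6 − 4 = 2

rB=2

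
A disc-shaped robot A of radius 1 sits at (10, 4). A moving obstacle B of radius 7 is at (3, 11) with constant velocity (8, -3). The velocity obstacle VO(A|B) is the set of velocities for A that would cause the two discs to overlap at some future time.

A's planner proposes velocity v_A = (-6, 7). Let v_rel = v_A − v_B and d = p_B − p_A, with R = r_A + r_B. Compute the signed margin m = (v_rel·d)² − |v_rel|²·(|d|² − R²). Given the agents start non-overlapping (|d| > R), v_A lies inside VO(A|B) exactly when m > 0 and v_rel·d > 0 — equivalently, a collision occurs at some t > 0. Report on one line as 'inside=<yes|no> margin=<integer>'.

d = (-7, 7),  |d|² = 98;  R = 1+7 = 8,  c = 98−8² = 34
v_rel = (-14, 10),  |v_rel|² = 296;  v_rel·d = (-14)·(-7) + (10)·(7) = 168
296·t² − 336·t + 34 = 0  ⇒  m = 168² − 296·34 = 18160
m = 18160 > 0,  v_rel·d = 168 > 0  ⇒  inside

inside=yes margin=18160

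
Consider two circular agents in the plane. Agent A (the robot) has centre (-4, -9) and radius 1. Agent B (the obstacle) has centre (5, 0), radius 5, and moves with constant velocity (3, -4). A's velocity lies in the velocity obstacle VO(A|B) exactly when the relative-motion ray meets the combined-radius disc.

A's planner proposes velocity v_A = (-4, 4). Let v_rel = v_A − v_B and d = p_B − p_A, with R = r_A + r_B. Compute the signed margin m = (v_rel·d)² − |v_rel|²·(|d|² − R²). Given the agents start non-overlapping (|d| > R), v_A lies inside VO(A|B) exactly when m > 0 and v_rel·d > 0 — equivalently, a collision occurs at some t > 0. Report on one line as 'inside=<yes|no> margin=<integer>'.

d = (9, 9),  |d|² = 162;  R = 1+5 = 6,  c = 162−6² = 126
v_rel = (-7, 8),  |v_rel|² = 113;  v_rel·d = (-7)·(9) + (8)·(9) = 9
113·t² − 18·t + 126 = 0  ⇒  m = 9² − 113·126 = -14157
m = -14157 < 0,  v_rel·d = 9 > 0  ⇒  outside

inside=no margin=-14157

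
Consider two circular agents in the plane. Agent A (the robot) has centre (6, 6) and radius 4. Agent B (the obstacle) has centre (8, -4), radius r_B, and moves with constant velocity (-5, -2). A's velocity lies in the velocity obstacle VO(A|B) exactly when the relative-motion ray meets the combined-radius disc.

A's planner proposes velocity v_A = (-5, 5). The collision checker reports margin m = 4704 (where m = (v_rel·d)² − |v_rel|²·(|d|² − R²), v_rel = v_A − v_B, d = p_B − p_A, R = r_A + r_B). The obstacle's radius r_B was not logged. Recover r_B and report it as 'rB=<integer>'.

m = 4704
d = (2, -10);  v_rel = (0, 7),  |v_rel|² = 49
v_rel×d = (0)·(-10) − (7)·(2) = -14
since m = R²·49 − (-14)²:  R² = (196 + 4704) / 49 = 100
R = √100 = 10  ⇒  r_B = 10 − 4 = 6

rB=6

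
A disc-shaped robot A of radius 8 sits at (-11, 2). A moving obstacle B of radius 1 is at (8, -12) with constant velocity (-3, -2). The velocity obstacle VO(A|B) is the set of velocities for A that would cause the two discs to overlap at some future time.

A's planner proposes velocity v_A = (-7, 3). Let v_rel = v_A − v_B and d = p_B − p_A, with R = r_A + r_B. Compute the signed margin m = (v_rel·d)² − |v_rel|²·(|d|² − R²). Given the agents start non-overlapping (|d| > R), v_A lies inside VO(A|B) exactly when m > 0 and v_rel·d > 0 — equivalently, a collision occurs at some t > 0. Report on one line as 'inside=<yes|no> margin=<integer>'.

d = (19, -14),  |d|² = 557;  R = 8+1 = 9,  c = 557−9² = 476
v_rel = (-4, 5),  |v_rel|² = 41;  v_rel·d = (-4)·(19) + (5)·(-14) = -146
41·t² + 292·t + 476 = 0  ⇒  m = (-146)² − 41·476 = 1800
m = 1800 > 0,  v_rel·d = -146 < 0  ⇒  outside

inside=no margin=1800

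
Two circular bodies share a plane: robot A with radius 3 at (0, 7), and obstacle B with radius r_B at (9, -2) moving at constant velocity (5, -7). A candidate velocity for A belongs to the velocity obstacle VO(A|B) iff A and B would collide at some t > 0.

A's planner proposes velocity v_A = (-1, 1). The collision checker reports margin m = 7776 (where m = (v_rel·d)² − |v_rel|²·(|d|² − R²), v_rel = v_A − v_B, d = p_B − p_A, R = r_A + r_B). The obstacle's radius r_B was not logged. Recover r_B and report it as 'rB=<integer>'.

m = 7776
d = (9, -9);  v_rel = (-6, 8),  |v_rel|² = 100
v_rel×d = (-6)·(-9) − (8)·(9) = -18
since m = R²·100 − (-18)²:  R² = (324 + 7776) / 100 = 81
R = √81 = 9  ⇒  r_B = 9 − 3 = 6

rB=6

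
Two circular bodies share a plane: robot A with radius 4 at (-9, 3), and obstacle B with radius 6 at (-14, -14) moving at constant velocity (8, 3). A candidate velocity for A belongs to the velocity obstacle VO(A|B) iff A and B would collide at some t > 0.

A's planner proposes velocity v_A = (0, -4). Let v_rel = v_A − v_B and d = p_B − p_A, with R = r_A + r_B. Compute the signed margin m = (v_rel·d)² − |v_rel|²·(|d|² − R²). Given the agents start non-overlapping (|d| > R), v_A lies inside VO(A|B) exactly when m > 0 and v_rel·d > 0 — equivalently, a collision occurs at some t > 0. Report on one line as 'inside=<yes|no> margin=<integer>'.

d = (-5, -17),  |d|² = 314;  R = 4+6 = 10,  c = 314−10² = 214
v_rel = (-8, -7),  |v_rel|² = 113;  v_rel·d = (-8)·(-5) + (-7)·(-17) = 159
113·t² − 318·t + 214 = 0  ⇒  m = 159² − 113·214 = 1099
m = 1099 > 0,  v_rel·d = 159 > 0  ⇒  inside

inside=yes margin=1099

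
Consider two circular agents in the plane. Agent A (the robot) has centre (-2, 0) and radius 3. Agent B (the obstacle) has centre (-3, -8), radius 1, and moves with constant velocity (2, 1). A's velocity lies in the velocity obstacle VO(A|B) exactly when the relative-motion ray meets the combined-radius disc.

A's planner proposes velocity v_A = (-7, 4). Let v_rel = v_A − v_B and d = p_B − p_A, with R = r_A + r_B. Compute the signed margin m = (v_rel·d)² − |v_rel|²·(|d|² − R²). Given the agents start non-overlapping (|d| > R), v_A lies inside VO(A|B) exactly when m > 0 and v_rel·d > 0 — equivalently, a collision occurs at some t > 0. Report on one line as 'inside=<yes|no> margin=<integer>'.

d = (-1, -8),  |d|² = 65;  R = 3+1 = 4,  c = 65−4² = 49
v_rel = (-9, 3),  |v_rel|² = 90;  v_rel·d = (-9)·(-1) + (3)·(-8) = -15
90·t² + 30·t + 49 = 0  ⇒  m = (-15)² − 90·49 = -4185
m = -4185 < 0,  v_rel·d = -15 < 0  ⇒  outside

inside=no margin=-4185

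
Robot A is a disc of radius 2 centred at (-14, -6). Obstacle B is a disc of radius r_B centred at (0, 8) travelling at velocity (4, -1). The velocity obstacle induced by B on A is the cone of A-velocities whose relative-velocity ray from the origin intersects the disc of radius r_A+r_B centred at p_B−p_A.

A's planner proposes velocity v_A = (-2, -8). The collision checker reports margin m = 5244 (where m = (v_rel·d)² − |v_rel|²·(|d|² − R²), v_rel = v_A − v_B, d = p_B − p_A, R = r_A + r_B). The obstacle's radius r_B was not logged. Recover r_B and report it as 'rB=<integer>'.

m = 5244
d = (14, 14);  v_rel = (-6, -7),  |v_rel|² = 85
v_rel×d = (-6)·(14) − (-7)·(14) = 14
since m = R²·85 − 14²:  R² = (196 + 5244) / 85 = 64
R = √64 = 8  ⇒  r_B = 8 − 2 = 6

rB=6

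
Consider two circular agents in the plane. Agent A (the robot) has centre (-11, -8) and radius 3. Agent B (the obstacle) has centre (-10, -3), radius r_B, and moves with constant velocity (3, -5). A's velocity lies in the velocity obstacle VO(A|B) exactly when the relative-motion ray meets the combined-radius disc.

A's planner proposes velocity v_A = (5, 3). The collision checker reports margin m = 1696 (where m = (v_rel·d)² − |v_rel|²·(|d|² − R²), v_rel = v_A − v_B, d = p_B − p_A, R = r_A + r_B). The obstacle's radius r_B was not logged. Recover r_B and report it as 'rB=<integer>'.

m = 1696
d = (1, 5);  v_rel = (2, 8),  |v_rel|² = 68
v_rel×d = (2)·(5) − (8)·(1) = 2
since m = R²·68 − 2²:  R² = (4 + 1696) / 68 = 25
R = √25 = 5  ⇒  r_B = 5 − 3 = 2

rB=2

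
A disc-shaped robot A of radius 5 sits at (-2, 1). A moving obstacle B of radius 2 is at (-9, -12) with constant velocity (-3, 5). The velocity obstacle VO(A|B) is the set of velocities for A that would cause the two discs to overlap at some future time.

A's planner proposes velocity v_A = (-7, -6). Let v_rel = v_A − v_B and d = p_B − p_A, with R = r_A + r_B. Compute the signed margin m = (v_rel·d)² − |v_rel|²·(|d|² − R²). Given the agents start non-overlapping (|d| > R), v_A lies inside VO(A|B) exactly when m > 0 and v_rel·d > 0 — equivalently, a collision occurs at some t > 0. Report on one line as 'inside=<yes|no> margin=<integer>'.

d = (-7, -13),  |d|² = 218;  R = 5+2 = 7,  c = 218−7² = 169
v_rel = (-4, -11),  |v_rel|² = 137;  v_rel·d = (-4)·(-7) + (-11)·(-13) = 171
137·t² − 342·t + 169 = 0  ⇒  m = 171² − 137·169 = 6088
m = 6088 > 0,  v_rel·d = 171 > 0  ⇒  inside

inside=yes margin=6088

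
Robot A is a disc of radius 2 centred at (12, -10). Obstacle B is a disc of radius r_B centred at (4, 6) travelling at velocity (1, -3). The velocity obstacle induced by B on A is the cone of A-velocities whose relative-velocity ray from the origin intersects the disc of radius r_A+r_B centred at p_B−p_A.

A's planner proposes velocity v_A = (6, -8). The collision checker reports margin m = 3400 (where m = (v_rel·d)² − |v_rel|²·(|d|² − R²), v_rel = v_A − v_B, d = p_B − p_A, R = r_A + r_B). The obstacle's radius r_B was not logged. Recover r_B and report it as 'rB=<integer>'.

m = 3400
d = (-8, 16);  v_rel = (5, -5),  |v_rel|² = 50
v_rel×d = (5)·(16) − (-5)·(-8) = 40
since m = R²·50 − 40²:  R² = (1600 + 3400) / 50 = 100
R = √100 = 10  ⇒  r_B = 10 − 2 = 8

rB=8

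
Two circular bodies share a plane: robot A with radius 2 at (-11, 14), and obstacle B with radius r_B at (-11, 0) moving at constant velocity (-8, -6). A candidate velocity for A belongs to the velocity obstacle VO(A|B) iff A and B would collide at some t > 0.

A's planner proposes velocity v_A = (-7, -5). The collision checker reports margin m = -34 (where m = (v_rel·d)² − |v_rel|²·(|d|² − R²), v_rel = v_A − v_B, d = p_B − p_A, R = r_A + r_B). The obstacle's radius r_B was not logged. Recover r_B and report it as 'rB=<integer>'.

m = -34
d = (0, -14);  v_rel = (1, 1),  |v_rel|² = 2
v_rel×d = (1)·(-14) − (1)·(0) = -14
since m = R²·2 − (-14)²:  R² = (196 + -34) / 2 = 81
R = √81 = 9  ⇒  r_B = 9 − 2 = 7

rB=7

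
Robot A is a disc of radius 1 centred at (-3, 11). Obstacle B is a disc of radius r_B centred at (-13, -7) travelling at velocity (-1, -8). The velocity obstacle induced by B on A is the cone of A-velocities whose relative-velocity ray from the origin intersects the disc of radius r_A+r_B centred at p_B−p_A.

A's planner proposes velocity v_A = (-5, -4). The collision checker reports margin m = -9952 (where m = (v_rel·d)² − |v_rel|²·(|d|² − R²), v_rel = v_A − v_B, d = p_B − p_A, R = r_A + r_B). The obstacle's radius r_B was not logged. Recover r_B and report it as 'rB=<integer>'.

m = -9952
d = (-10, -18);  v_rel = (-4, 4),  |v_rel|² = 32
v_rel×d = (-4)·(-18) − (4)·(-10) = 112
since m = R²·32 − 112²:  R² = (12544 + -9952) / 32 = 81
R = √81 = 9  ⇒  r_B = 9 − 1 = 8

rB=8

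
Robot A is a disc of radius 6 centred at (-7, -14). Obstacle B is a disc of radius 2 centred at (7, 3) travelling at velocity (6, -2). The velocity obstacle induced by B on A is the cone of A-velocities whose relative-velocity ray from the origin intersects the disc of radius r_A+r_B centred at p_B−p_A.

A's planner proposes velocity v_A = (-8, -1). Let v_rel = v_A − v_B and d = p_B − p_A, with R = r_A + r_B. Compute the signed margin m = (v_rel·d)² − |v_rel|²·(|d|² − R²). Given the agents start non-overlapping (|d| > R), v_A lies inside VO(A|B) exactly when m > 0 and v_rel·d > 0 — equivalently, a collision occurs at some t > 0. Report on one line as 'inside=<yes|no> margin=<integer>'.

d = (14, 17),  |d|² = 485;  R = 6+2 = 8,  c = 485−8² = 421
v_rel = (-14, 1),  |v_rel|² = 197;  v_rel·d = (-14)·(14) + (1)·(17) = -179
197·t² + 358·t + 421 = 0  ⇒  m = (-179)² − 197·421 = -50896
m = -50896 < 0,  v_rel·d = -179 < 0  ⇒  outside

inside=no margin=-50896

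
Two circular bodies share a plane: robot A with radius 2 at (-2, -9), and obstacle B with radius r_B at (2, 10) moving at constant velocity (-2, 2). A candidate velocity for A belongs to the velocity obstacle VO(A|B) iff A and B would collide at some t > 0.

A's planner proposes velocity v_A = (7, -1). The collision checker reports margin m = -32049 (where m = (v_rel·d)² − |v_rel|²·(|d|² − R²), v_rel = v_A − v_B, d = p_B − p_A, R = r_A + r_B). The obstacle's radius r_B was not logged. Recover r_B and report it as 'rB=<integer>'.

m = -32049
d = (4, 19);  v_rel = (9, -3),  |v_rel|² = 90
v_rel×d = (9)·(19) − (-3)·(4) = 183
since m = R²·90 − 183²:  R² = (33489 + -32049) / 90 = 16
R = √16 = 4  ⇒  r_B = 4 − 2 = 2

rB=2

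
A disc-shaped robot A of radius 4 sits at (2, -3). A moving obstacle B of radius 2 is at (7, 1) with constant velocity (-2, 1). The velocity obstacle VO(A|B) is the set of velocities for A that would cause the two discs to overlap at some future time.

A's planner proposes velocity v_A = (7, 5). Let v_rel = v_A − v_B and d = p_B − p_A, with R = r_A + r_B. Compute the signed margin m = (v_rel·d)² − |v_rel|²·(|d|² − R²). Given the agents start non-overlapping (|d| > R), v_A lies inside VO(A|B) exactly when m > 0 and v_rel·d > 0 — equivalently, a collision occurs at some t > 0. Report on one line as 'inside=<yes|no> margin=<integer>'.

d = (5, 4),  |d|² = 41;  R = 4+2 = 6,  c = 41−6² = 5
v_rel = (9, 4),  |v_rel|² = 97;  v_rel·d = (9)·(5) + (4)·(4) = 61
97·t² − 122·t + 5 = 0  ⇒  m = 61² − 97·5 = 3236
m = 3236 > 0,  v_rel·d = 61 > 0  ⇒  inside

inside=yes margin=3236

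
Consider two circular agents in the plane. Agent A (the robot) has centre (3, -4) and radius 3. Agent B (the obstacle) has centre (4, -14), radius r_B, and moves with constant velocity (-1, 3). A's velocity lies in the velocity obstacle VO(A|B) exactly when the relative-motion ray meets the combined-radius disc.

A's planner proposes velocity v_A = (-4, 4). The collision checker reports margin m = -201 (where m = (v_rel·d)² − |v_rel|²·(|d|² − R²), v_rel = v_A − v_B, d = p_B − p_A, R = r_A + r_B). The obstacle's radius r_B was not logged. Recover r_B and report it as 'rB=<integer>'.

m = -201
d = (1, -10);  v_rel = (-3, 1),  |v_rel|² = 10
v_rel×d = (-3)·(-10) − (1)·(1) = 29
since m = R²·10 − 29²:  R² = (841 + -201) / 10 = 64
R = √64 = 8  ⇒  r_B = 8 − 3 = 5

rB=5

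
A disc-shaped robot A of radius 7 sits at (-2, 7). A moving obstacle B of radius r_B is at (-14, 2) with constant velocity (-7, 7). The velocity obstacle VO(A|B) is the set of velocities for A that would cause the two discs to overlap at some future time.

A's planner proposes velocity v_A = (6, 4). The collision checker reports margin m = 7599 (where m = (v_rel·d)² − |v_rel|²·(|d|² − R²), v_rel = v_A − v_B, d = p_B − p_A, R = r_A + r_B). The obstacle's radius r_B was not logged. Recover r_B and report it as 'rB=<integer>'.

m = 7599
d = (-12, -5);  v_rel = (13, -3),  |v_rel|² = 178
v_rel×d = (13)·(-5) − (-3)·(-12) = -101
since m = R²·178 − (-101)²:  R² = (10201 + 7599) / 178 = 100
R = √100 = 10  ⇒  r_B = 10 − 7 = 3

rB=3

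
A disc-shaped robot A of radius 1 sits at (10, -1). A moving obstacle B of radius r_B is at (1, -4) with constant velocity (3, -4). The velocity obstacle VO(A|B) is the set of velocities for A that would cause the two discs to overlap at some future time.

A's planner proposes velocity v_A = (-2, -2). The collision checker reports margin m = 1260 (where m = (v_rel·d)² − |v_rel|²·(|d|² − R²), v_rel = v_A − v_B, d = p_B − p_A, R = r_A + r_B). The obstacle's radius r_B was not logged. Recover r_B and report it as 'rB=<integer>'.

m = 1260
d = (-9, -3);  v_rel = (-5, 2),  |v_rel|² = 29
v_rel×d = (-5)·(-3) − (2)·(-9) = 33
since m = R²·29 − 33²:  R² = (1089 + 1260) / 29 = 81
R = √81 = 9  ⇒  r_B = 9 − 1 = 8

rB=8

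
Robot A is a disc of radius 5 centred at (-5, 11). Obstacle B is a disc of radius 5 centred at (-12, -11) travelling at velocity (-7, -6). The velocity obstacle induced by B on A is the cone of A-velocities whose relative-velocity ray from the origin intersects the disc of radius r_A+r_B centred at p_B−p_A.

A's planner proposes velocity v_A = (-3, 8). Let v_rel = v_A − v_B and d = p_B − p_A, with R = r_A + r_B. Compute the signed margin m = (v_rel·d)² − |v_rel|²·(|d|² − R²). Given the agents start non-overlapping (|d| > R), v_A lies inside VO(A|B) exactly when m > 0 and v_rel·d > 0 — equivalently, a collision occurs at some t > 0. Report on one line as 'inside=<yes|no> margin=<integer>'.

d = (-7, -22),  |d|² = 533;  R = 5+5 = 10,  c = 533−10² = 433
v_rel = (4, 14),  |v_rel|² = 212;  v_rel·d = (4)·(-7) + (14)·(-22) = -336
212·t² + 672·t + 433 = 0  ⇒  m = (-336)² − 212·433 = 21100
m = 21100 > 0,  v_rel·d = -336 < 0  ⇒  outside

inside=no margin=21100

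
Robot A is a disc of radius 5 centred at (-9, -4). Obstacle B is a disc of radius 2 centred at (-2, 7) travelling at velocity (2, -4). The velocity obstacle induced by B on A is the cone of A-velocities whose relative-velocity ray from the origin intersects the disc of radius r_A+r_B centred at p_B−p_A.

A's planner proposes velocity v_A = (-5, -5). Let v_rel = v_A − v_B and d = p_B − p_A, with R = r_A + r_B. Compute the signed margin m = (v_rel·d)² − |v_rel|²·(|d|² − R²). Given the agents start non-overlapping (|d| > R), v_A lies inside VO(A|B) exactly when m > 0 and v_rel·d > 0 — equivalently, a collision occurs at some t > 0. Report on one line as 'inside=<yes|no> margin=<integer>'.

d = (7, 11),  |d|² = 170;  R = 5+2 = 7,  c = 170−7² = 121
v_rel = (-7, -1),  |v_rel|² = 50;  v_rel·d = (-7)·(7) + (-1)·(11) = -60
50·t² + 120·t + 121 = 0  ⇒  m = (-60)² − 50·121 = -2450
m = -2450 < 0,  v_rel·d = -60 < 0  ⇒  outside

inside=no margin=-2450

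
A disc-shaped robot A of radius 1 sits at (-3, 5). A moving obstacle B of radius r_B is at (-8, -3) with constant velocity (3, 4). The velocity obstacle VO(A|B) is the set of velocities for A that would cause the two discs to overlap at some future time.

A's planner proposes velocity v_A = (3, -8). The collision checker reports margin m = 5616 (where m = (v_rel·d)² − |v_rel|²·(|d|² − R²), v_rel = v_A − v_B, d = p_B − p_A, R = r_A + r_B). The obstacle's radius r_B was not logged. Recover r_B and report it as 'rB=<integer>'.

m = 5616
d = (-5, -8);  v_rel = (0, -12),  |v_rel|² = 144
v_rel×d = (0)·(-8) − (-12)·(-5) = -60
since m = R²·144 − (-60)²:  R² = (3600 + 5616) / 144 = 64
R = √64 = 8  ⇒  r_B = 8 − 1 = 7

rB=7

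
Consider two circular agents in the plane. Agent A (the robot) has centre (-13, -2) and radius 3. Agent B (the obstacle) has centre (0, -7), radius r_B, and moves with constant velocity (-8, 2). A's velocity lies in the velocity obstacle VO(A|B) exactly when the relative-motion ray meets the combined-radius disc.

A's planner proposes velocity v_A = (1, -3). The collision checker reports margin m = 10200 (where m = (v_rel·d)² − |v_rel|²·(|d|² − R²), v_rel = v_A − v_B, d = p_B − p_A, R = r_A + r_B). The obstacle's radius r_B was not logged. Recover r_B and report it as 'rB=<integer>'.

m = 10200
d = (13, -5);  v_rel = (9, -5),  |v_rel|² = 106
v_rel×d = (9)·(-5) − (-5)·(13) = 20
since m = R²·106 − 20²:  R² = (400 + 10200) / 106 = 100
R = √100 = 10  ⇒  r_B = 10 − 3 = 7

rB=7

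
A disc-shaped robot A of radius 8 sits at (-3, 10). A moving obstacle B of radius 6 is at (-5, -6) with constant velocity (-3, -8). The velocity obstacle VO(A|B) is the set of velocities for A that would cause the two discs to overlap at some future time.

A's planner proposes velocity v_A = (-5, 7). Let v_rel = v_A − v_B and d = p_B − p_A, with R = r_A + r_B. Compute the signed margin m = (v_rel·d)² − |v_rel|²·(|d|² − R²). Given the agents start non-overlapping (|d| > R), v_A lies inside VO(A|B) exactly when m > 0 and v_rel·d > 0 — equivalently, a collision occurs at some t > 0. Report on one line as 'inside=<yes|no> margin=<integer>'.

d = (-2, -16),  |d|² = 260;  R = 8+6 = 14,  c = 260−14² = 64
v_rel = (-2, 15),  |v_rel|² = 229;  v_rel·d = (-2)·(-2) + (15)·(-16) = -236
229·t² + 472·t + 64 = 0  ⇒  m = (-236)² − 229·64 = 41040
m = 41040 > 0,  v_rel·d = -236 < 0  ⇒  outside

inside=no margin=41040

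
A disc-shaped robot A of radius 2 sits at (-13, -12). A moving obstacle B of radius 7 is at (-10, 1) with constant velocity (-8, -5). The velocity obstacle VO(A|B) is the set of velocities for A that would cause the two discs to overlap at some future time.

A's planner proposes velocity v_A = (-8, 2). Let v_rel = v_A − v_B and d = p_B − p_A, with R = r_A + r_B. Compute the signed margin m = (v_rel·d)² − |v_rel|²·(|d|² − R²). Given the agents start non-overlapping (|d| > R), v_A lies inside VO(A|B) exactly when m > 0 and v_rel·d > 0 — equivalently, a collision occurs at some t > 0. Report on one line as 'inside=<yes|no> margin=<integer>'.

d = (3, 13),  |d|² = 178;  R = 2+7 = 9,  c = 178−9² = 97
v_rel = (0, 7),  |v_rel|² = 49;  v_rel·d = (0)·(3) + (7)·(13) = 91
49·t² − 182·t + 97 = 0  ⇒  m = 91² − 49·97 = 3528
m = 3528 > 0,  v_rel·d = 91 > 0  ⇒  inside

inside=yes margin=3528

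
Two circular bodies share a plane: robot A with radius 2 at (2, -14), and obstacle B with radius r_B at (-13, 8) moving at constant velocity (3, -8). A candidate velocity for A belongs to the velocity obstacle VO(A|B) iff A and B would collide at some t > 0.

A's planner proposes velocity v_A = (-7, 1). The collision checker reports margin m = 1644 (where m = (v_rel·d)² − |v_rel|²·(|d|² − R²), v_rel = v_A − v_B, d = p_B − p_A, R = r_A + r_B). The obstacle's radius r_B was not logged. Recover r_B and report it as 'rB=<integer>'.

m = 1644
d = (-15, 22);  v_rel = (-10, 9),  |v_rel|² = 181
v_rel×d = (-10)·(22) − (9)·(-15) = -85
since m = R²·181 − (-85)²:  R² = (7225 + 1644) / 181 = 49
R = √49 = 7  ⇒  r_B = 7 − 2 = 5

rB=5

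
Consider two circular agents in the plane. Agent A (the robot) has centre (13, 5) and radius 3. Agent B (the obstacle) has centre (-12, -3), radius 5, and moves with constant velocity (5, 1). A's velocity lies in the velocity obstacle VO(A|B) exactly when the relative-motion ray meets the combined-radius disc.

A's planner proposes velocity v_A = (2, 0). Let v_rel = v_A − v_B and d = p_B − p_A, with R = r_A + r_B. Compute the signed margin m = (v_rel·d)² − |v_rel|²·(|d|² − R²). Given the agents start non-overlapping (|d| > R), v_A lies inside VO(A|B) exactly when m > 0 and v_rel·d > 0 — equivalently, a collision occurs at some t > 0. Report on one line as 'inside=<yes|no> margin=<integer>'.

d = (-25, -8),  |d|² = 689;  R = 3+5 = 8,  c = 689−8² = 625
v_rel = (-3, -1),  |v_rel|² = 10;  v_rel·d = (-3)·(-25) + (-1)·(-8) = 83
10·t² − 166·t + 625 = 0  ⇒  m = 83² − 10·625 = 639
m = 639 > 0,  v_rel·d = 83 > 0  ⇒  inside

inside=yes margin=639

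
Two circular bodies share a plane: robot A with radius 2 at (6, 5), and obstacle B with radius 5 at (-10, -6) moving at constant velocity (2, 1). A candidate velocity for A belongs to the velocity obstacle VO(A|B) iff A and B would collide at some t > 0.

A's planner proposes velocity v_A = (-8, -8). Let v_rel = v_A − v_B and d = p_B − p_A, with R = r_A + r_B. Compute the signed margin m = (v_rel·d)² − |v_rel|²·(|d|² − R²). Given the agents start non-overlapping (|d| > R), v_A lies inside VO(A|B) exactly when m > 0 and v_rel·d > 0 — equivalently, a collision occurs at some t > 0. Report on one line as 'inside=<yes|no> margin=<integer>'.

d = (-16, -11),  |d|² = 377;  R = 2+5 = 7,  c = 377−7² = 328
v_rel = (-10, -9),  |v_rel|² = 181;  v_rel·d = (-10)·(-16) + (-9)·(-11) = 259
181·t² − 518·t + 328 = 0  ⇒  m = 259² − 181·328 = 7713
m = 7713 > 0,  v_rel·d = 259 > 0  ⇒  inside

inside=yes margin=7713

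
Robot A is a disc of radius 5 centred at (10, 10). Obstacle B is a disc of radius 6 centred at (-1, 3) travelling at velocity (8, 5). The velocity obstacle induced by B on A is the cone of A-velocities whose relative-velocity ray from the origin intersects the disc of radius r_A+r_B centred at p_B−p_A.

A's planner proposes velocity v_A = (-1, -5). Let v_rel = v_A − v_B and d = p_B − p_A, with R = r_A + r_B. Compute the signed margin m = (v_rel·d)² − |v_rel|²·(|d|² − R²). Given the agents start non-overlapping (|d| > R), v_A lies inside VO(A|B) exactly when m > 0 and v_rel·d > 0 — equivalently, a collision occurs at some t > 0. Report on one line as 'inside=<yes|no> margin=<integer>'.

d = (-11, -7),  |d|² = 170;  R = 5+6 = 11,  c = 170−11² = 49
v_rel = (-9, -10),  |v_rel|² = 181;  v_rel·d = (-9)·(-11) + (-10)·(-7) = 169
181·t² − 338·t + 49 = 0  ⇒  m = 169² − 181·49 = 19692
m = 19692 > 0,  v_rel·d = 169 > 0  ⇒  inside

inside=yes margin=19692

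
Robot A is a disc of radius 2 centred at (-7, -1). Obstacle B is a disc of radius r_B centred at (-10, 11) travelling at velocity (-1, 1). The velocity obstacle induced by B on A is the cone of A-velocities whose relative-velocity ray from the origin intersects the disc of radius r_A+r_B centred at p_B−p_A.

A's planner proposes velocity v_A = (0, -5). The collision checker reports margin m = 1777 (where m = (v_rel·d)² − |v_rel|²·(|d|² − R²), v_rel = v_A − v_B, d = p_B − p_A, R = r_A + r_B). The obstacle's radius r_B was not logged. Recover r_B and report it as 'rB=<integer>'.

m = 1777
d = (-3, 12);  v_rel = (1, -6),  |v_rel|² = 37
v_rel×d = (1)·(12) − (-6)·(-3) = -6
since m = R²·37 − (-6)²:  R² = (36 + 1777) / 37 = 49
R = √49 = 7  ⇒  r_B = 7 − 2 = 5

rB=5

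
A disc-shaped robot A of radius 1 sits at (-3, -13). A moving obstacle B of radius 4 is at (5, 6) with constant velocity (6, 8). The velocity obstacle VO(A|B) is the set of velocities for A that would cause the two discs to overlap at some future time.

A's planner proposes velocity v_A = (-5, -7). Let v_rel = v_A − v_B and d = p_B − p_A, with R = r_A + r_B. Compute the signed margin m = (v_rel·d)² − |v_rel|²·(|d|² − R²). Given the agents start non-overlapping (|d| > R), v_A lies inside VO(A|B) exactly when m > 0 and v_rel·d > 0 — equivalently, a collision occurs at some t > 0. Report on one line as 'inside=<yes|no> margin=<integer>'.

d = (8, 19),  |d|² = 425;  R = 1+4 = 5,  c = 425−5² = 400
v_rel = (-11, -15),  |v_rel|² = 346;  v_rel·d = (-11)·(8) + (-15)·(19) = -373
346·t² + 746·t + 400 = 0  ⇒  m = (-373)² − 346·400 = 729
m = 729 > 0,  v_rel·d = -373 < 0  ⇒  outside

inside=no margin=729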